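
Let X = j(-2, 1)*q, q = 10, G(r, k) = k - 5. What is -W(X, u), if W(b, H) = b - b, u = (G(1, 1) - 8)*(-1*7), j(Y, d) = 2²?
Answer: 0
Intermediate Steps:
j(Y, d) = 4
G(r, k) = -5 + k
X = 40 (X = 4*10 = 40)
u = 84 (u = ((-5 + 1) - 8)*(-1*7) = (-4 - 8)*(-7) = -12*(-7) = 84)
W(b, H) = 0
-W(X, u) = -1*0 = 0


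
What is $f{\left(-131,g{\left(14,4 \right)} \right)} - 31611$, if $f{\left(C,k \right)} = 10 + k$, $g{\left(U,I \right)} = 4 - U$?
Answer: $-31611$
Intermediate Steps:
$f{\left(-131,g{\left(14,4 \right)} \right)} - 31611 = \left(10 + \left(4 - 14\right)\right) - 31611 = \left(10 - 10\right) - 31611 = 0 - 31611 = -31611$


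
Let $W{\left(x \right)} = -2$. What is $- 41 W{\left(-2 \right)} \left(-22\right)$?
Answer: $-1804$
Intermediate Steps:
$- 41 W{\left(-2 \right)} \left(-22\right) = \left(-41\right) \left(-2\right) \left(-22\right) = 82 \left(-22\right) = -1804$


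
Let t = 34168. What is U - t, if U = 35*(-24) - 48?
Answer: -35056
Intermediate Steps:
U = -888 (U = -840 - 48 = -888)
U - t = -888 - 1*34168 = -888 - 34168 = -35056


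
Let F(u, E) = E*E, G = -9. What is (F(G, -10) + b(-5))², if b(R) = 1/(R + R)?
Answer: 998001/100 ≈ 9980.0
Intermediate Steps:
F(u, E) = E²
b(R) = 1/(2*R)
(F(G, -10) + b(-5))² = ((-10)² + (½)/(-5))² = (100 + (½)*(-⅕))² = (100 - ⅒)² = (999/10)² = 998001/100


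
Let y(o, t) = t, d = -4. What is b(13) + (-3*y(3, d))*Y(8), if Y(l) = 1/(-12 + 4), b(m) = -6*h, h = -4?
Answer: 45/2 ≈ 22.500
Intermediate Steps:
b(m) = 24 (b(m) = -6*(-4) = 24)
Y(l) = -1/8 (Y(l) = 1/(-8) = -1/8)
b(13) + (-3*y(3, d))*Y(8) = 24 - 3*(-4)*(-1/8) = 24 + 12*(-1/8) = 24 - 3/2 = 45/2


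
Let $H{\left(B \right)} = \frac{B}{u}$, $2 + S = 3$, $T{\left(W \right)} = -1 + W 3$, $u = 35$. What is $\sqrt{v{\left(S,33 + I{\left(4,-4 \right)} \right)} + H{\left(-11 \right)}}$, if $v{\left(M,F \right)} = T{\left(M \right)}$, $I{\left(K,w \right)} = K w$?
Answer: $\frac{\sqrt{2065}}{35} \approx 1.2984$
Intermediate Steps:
$T{\left(W \right)} = -1 + 3 W$
$S = 1$ ($S = -2 + 3 = 1$)
$v{\left(M,F \right)} = -1 + 3 M$
$H{\left(B \right)} = \frac{B}{35}$
$\sqrt{v{\left(S,33 + I{\left(4,-4 \right)} \right)} + H{\left(-11 \right)}} = \sqrt{\left(-1 + 3 \cdot 1\right) + \frac{1}{35} \left(-11\right)} = \sqrt{\left(-1 + 3\right) - \frac{11}{35}} = \sqrt{2 - \frac{11}{35}} = \sqrt{\frac{59}{35}} = \frac{\sqrt{2065}}{35}$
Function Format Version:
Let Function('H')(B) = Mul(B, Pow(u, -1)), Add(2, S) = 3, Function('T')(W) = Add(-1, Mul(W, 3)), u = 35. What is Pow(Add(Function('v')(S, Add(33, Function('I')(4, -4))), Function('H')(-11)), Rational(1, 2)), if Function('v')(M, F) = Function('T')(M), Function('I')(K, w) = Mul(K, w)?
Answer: Mul(Rational(1, 35), Pow(2065, Rational(1, 2))) ≈ 1.2984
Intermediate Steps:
Function('T')(W) = Add(-1, Mul(3, W))
S = 1 (S = Add(-2, 3) = 1)
Function('v')(M, F) = Add(-1, Mul(3, M))
Function('H')(B) = Mul(Rational(1, 35), B) (Function('H')(B) = Mul(B, Pow(35, -1)) = Mul(B, Rational(1, 35)) = Mul(Rational(1, 35), B))
Pow(Add(Function('v')(S, Add(33, Function('I')(4, -4))), Function('H')(-11)), Rational(1, 2)) = Pow(Add(Add(-1, Mul(3, 1)), Mul(Rational(1, 35), -11)), Rational(1, 2)) = Pow(Add(Add(-1, 3), Rational(-11, 35)), Rational(1, 2)) = Pow(Add(2, Rational(-11, 35)), Rational(1, 2)) = Pow(Rational(59, 35), Rational(1, 2)) = Mul(Rational(1, 35), Pow(2065, Rational(1, 2)))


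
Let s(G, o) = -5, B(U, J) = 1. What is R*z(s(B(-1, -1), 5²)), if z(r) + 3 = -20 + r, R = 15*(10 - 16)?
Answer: 2520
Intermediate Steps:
R = -90 (R = 15*(-6) = -90)
z(r) = -23 + r (z(r) = -3 + (-20 + r) = -23 + r)
R*z(s(B(-1, -1), 5²)) = -90*(-23 - 5) = -90*(-28) = 2520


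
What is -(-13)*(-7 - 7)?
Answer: -182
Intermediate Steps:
-(-13)*(-7 - 7) = -(-13)*(-14) = -1*182 = -182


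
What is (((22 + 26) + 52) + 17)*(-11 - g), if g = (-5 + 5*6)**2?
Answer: -74412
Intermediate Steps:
g = 625 (g = (-5 + 30)**2 = 25**2 = 625)
(((22 + 26) + 52) + 17)*(-11 - g) = (((22 + 26) + 52) + 17)*(-11 - 1*625) = ((48 + 52) + 17)*(-11 - 625) = (100 + 17)*(-636) = 117*(-636) = -74412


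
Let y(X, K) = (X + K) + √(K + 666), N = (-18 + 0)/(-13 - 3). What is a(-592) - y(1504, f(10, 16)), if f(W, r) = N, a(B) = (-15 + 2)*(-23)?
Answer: -9649/8 - 3*√1186/4 ≈ -1232.0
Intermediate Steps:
a(B) = 299 (a(B) = -13*(-23) = 299)
N = 9/8 (N = -18/(-16) = -18*(-1/16) = 9/8 ≈ 1.1250)
f(W, r) = 9/8
y(X, K) = K + X + √(666 + K) (y(X, K) = (K + X) + √(666 + K) = K + X + √(666 + K))
a(-592) - y(1504, f(10, 16)) = 299 - (9/8 + 1504 + √(666 + 9/8)) = 299 - (9/8 + 1504 + √(5337/8)) = 299 - (9/8 + 1504 + 3*√1186/4) = 299 - (12041/8 + 3*√1186/4) = 299 + (-12041/8 - 3*√1186/4) = -9649/8 - 3*√1186/4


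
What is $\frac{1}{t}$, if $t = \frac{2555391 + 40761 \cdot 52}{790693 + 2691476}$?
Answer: $\frac{1160723}{1558321} \approx 0.74485$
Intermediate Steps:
$t = \frac{1558321}{1160723}$ ($t = \frac{2555391 + 2119572}{3482169} = 4674963 \cdot \frac{1}{3482169} = \frac{1558321}{1160723} \approx 1.3425$)
$\frac{1}{t} = \frac{1}{\frac{1558321}{1160723}} = \frac{1160723}{1558321}$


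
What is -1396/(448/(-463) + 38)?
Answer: -323174/8573 ≈ -37.697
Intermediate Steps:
-1396/(448/(-463) + 38) = -1396/(448*(-1/463) + 38) = -1396/(-448/463 + 38) = -1396/(17146/463) = (463/17146)*(-1396) = -323174/8573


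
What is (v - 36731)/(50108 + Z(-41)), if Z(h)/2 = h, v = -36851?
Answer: -36791/25013 ≈ -1.4709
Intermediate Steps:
Z(h) = 2*h
(v - 36731)/(50108 + Z(-41)) = (-36851 - 36731)/(50108 + 2*(-41)) = -73582/(50108 - 82) = -73582/50026 = -73582*1/50026 = -36791/25013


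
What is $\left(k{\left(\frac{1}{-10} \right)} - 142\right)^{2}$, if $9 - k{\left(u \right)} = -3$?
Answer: $16900$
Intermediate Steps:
$k{\left(u \right)} = 12$ ($k{\left(u \right)} = 9 - -3 = 9 + 3 = 12$)
$\left(k{\left(\frac{1}{-10} \right)} - 142\right)^{2} = \left(12 - 142\right)^{2} = \left(-130\right)^{2} = 16900$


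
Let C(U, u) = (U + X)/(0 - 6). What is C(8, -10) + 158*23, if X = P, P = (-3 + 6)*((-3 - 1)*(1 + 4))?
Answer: 10928/3 ≈ 3642.7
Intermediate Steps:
P = -60 (P = 3*(-4*5) = 3*(-20) = -60)
X = -60
C(U, u) = 10 - U/6 (C(U, u) = (U - 60)/(0 - 6) = (-60 + U)/(-6) = (-60 + U)*(-⅙) = 10 - U/6)
C(8, -10) + 158*23 = (10 - ⅙*8) + 158*23 = (10 - 4/3) + 3634 = 26/3 + 3634 = 10928/3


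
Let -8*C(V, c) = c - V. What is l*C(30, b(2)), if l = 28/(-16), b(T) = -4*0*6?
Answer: -105/16 ≈ -6.5625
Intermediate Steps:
b(T) = 0 (b(T) = 0*6 = 0)
C(V, c) = -c/8 + V/8 (C(V, c) = -(c - V)/8 = -c/8 + V/8)
l = -7/4 (l = 28*(-1/16) = -7/4 ≈ -1.7500)
l*C(30, b(2)) = -7*(-⅛*0 + (⅛)*30)/4 = -7*(0 + 15/4)/4 = -7/4*15/4 = -105/16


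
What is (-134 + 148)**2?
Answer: 196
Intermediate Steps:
(-134 + 148)**2 = 14**2 = 196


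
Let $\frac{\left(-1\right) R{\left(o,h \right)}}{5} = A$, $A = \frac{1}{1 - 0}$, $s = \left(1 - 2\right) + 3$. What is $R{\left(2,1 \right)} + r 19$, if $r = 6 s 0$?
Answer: $-5$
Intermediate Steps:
$s = 2$ ($s = -1 + 3 = 2$)
$A = 1$ ($A = \frac{1}{1 + 0} = 1^{-1} = 1$)
$R{\left(o,h \right)} = -5$ ($R{\left(o,h \right)} = \left(-5\right) 1 = -5$)
$r = 0$ ($r = 6 \cdot 2 \cdot 0 = 12 \cdot 0 = 0$)
$R{\left(2,1 \right)} + r 19 = -5 + 0 \cdot 19 = -5 + 0 = -5$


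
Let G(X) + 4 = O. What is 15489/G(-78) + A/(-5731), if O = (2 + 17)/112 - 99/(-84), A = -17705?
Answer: -9124607/1563 ≈ -5837.9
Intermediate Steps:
O = 151/112 (O = 19*(1/112) - 99*(-1/84) = 19/112 + 33/28 = 151/112 ≈ 1.3482)
G(X) = -297/112 (G(X) = -4 + 151/112 = -297/112)
15489/G(-78) + A/(-5731) = 15489/(-297/112) - 17705/(-5731) = 15489*(-112/297) - 17705*(-1/5731) = -192752/33 + 17705/5731 = -9124607/1563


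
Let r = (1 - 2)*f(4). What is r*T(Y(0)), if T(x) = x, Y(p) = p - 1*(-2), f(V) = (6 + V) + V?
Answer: -28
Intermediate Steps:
f(V) = 6 + 2*V
Y(p) = 2 + p (Y(p) = p + 2 = 2 + p)
r = -14 (r = (1 - 2)*(6 + 2*4) = -(6 + 8) = -1*14 = -14)
r*T(Y(0)) = -14*(2 + 0) = -14*2 = -28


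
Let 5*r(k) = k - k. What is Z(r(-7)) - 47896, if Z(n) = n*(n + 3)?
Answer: -47896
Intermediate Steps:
r(k) = 0 (r(k) = (k - k)/5 = (⅕)*0 = 0)
Z(n) = n*(3 + n)
Z(r(-7)) - 47896 = 0*(3 + 0) - 47896 = 0*3 - 47896 = 0 - 47896 = -47896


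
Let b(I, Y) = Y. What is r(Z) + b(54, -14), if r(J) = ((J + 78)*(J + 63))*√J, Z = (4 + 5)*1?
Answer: 18778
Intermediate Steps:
Z = 9 (Z = 9*1 = 9)
r(J) = √J*(63 + J)*(78 + J) (r(J) = ((78 + J)*(63 + J))*√J = ((63 + J)*(78 + J))*√J = √J*(63 + J)*(78 + J))
r(Z) + b(54, -14) = √9*(4914 + 9² + 141*9) - 14 = 3*(4914 + 81 + 1269) - 14 = 3*6264 - 14 = 18792 - 14 = 18778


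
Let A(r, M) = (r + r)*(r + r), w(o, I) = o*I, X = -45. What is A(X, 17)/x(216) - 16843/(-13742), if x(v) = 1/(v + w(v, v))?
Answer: 5217331711243/13742 ≈ 3.7966e+8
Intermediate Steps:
w(o, I) = I*o
x(v) = 1/(v + v²) (x(v) = 1/(v + v*v) = 1/(v + v²))
A(r, M) = 4*r² (A(r, M) = (2*r)*(2*r) = 4*r²)
A(X, 17)/x(216) - 16843/(-13742) = (4*(-45)²)/((1/(216*(1 + 216)))) - 16843/(-13742) = (4*2025)/(((1/216)/217)) - 16843*(-1/13742) = 8100/(((1/216)*(1/217))) + 16843/13742 = 8100/(1/46872) + 16843/13742 = 8100*46872 + 16843/13742 = 379663200 + 16843/13742 = 5217331711243/13742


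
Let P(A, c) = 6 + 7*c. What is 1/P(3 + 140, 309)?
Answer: 1/2169 ≈ 0.00046104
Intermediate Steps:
1/P(3 + 140, 309) = 1/(6 + 7*309) = 1/(6 + 2163) = 1/2169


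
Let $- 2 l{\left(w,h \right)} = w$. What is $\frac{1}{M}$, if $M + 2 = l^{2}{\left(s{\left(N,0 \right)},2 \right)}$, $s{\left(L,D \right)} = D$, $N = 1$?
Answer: $- \frac{1}{2} \approx -0.5$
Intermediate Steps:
$l{\left(w,h \right)} = - \frac{w}{2}$
$M = -2$ ($M = -2 + \left(\left(- \frac{1}{2}\right) 0\right)^{2} = -2 + 0^{2} = -2 + 0 = -2$)
$\frac{1}{M} = \frac{1}{-2} = - \frac{1}{2}$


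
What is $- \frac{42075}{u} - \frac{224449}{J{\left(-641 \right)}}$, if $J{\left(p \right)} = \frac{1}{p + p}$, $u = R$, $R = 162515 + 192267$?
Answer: $\frac{102086256239201}{354782} \approx 2.8774 \cdot 10^{8}$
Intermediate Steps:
$R = 354782$
$u = 354782$
$J{\left(p \right)} = \frac{1}{2 p}$
$- \frac{42075}{u} - \frac{224449}{J{\left(-641 \right)}} = - \frac{42075}{354782} - \frac{224449}{\frac{1}{2} \frac{1}{-641}} = \left(-42075\right) \frac{1}{354782} - \frac{224449}{\frac{1}{2} \left(- \frac{1}{641}\right)} = - \frac{42075}{354782} - \frac{224449}{- \frac{1}{1282}} = - \frac{42075}{354782} - -287743618 = - \frac{42075}{354782} + 287743618 = \frac{102086256239201}{354782}$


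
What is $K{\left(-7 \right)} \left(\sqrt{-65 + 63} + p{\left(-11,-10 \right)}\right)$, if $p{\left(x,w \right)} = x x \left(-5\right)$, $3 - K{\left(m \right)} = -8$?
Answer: $-6655 + 11 i \sqrt{2} \approx -6655.0 + 15.556 i$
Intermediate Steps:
$K{\left(m \right)} = 11$ ($K{\left(m \right)} = 3 - -8 = 3 + 8 = 11$)
$p{\left(x,w \right)} = - 5 x^{2}$ ($p{\left(x,w \right)} = x^{2} \left(-5\right) = - 5 x^{2}$)
$K{\left(-7 \right)} \left(\sqrt{-65 + 63} + p{\left(-11,-10 \right)}\right) = 11 \left(\sqrt{-65 + 63} - 5 \left(-11\right)^{2}\right) = 11 \left(\sqrt{-2} - 605\right) = 11 \left(i \sqrt{2} - 605\right) = 11 \left(-605 + i \sqrt{2}\right) = -6655 + 11 i \sqrt{2}$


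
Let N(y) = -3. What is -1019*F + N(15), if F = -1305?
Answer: 1329792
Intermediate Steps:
-1019*F + N(15) = -1019*(-1305) - 3 = 1329795 - 3 = 1329792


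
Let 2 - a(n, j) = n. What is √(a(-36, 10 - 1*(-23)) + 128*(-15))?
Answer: I*√1882 ≈ 43.382*I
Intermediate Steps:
a(n, j) = 2 - n
√(a(-36, 10 - 1*(-23)) + 128*(-15)) = √((2 - 1*(-36)) + 128*(-15)) = √((2 + 36) - 1920) = √(38 - 1920) = √(-1882) = I*√1882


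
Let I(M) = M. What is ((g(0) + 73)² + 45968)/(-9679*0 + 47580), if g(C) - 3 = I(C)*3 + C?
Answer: 4312/3965 ≈ 1.0875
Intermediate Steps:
g(C) = 3 + 4*C (g(C) = 3 + (C*3 + C) = 3 + (3*C + C) = 3 + 4*C)
((g(0) + 73)² + 45968)/(-9679*0 + 47580) = (((3 + 4*0) + 73)² + 45968)/(-9679*0 + 47580) = (((3 + 0) + 73)² + 45968)/(0 + 47580) = ((3 + 73)² + 45968)/47580 = (76² + 45968)*(1/47580) = (5776 + 45968)*(1/47580) = 51744*(1/47580) = 4312/3965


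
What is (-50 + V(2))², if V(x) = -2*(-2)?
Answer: 2116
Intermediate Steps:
V(x) = 4
(-50 + V(2))² = (-50 + 4)² = (-46)² = 2116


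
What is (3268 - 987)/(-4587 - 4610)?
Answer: -2281/9197 ≈ -0.24802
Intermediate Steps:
(3268 - 987)/(-4587 - 4610) = 2281/(-9197) = 2281*(-1/9197) = -2281/9197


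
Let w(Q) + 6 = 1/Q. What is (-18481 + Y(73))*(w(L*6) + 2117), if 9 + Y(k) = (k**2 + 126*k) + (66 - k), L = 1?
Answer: -25143995/3 ≈ -8.3813e+6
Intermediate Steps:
Y(k) = 57 + k**2 + 125*k (Y(k) = -9 + ((k**2 + 126*k) + (66 - k)) = -9 + (66 + k**2 + 125*k) = 57 + k**2 + 125*k)
w(Q) = -6 + 1/Q
(-18481 + Y(73))*(w(L*6) + 2117) = (-18481 + (57 + 73**2 + 125*73))*((-6 + 1/(1*6)) + 2117) = (-18481 + (57 + 5329 + 9125))*((-6 + 1/6) + 2117) = (-18481 + 14511)*((-6 + 1/6) + 2117) = -3970*(-35/6 + 2117) = -3970*12667/6 = -25143995/3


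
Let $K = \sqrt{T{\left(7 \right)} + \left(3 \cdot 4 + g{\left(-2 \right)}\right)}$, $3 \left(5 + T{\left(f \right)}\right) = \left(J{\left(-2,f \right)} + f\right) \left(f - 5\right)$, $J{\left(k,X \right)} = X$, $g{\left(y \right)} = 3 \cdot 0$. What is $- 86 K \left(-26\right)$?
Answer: $\frac{15652 \sqrt{3}}{3} \approx 9036.7$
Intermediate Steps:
$g{\left(y \right)} = 0$
$T{\left(f \right)} = -5 + \frac{2 f \left(-5 + f\right)}{3}$ ($T{\left(f \right)} = -5 + \frac{\left(f + f\right) \left(f - 5\right)}{3} = -5 + \frac{2 f \left(-5 + f\right)}{3}$)
$K = \frac{7 \sqrt{3}}{3}$ ($K = \sqrt{\left(-5 - \frac{70}{3} + \frac{2 \cdot 7^{2}}{3}\right) + \left(3 \cdot 4 + 0\right)} = \sqrt{\left(-5 - \frac{70}{3} + \frac{2}{3} \cdot 49\right) + \left(12 + 0\right)} = \sqrt{\left(-5 - \frac{70}{3} + \frac{98}{3}\right) + 12} = \sqrt{\frac{13}{3} + 12} = \sqrt{\frac{49}{3}} = \frac{7 \sqrt{3}}{3} \approx 4.0415$)
$- 86 K \left(-26\right) = - 86 \frac{7 \sqrt{3}}{3} \left(-26\right) = - \frac{602 \sqrt{3}}{3} \left(-26\right) = \frac{15652 \sqrt{3}}{3}$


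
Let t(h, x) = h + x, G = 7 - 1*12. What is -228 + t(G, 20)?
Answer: -213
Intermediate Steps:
G = -5 (G = 7 - 12 = -5)
-228 + t(G, 20) = -228 + (-5 + 20) = -228 + 15 = -213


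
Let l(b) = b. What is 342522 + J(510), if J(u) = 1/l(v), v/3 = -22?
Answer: 22606451/66 ≈ 3.4252e+5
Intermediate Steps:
v = -66 (v = 3*(-22) = -66)
J(u) = -1/66 (J(u) = 1/(-66) = -1/66)
342522 + J(510) = 342522 - 1/66 = 22606451/66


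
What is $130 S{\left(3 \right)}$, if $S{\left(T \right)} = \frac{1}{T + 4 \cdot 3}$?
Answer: $\frac{26}{3} \approx 8.6667$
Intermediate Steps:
$S{\left(T \right)} = \frac{1}{12 + T}$ ($S{\left(T \right)} = \frac{1}{T + 12} = \frac{1}{12 + T}$)
$130 S{\left(3 \right)} = \frac{130}{12 + 3} = \frac{130}{15} = 130 \cdot \frac{1}{15} = \frac{26}{3}$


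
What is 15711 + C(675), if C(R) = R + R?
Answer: 17061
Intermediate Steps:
C(R) = 2*R
15711 + C(675) = 15711 + 2*675 = 15711 + 1350 = 17061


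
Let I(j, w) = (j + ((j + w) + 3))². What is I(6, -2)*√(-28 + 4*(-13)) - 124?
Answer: -124 + 676*I*√5 ≈ -124.0 + 1511.6*I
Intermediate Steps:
I(j, w) = (3 + w + 2*j)² (I(j, w) = (j + (3 + j + w))² = (3 + w + 2*j)²)
I(6, -2)*√(-28 + 4*(-13)) - 124 = (3 - 2 + 2*6)²*√(-28 + 4*(-13)) - 124 = (3 - 2 + 12)²*√(-28 - 52) - 124 = 13²*√(-80) - 124 = 169*(4*I*√5) - 124 = 676*I*√5 - 124 = -124 + 676*I*√5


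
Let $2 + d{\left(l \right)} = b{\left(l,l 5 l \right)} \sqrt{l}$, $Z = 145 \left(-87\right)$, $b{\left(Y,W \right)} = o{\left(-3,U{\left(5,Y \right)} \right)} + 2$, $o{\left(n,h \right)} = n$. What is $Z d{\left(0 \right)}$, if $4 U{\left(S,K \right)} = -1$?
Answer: $25230$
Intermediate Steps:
$U{\left(S,K \right)} = - \frac{1}{4}$ ($U{\left(S,K \right)} = \frac{1}{4} \left(-1\right) = - \frac{1}{4}$)
$b{\left(Y,W \right)} = -1$ ($b{\left(Y,W \right)} = -3 + 2 = -1$)
$Z = -12615$
$d{\left(l \right)} = -2 - \sqrt{l}$
$Z d{\left(0 \right)} = - 12615 \left(-2 - \sqrt{0}\right) = - 12615 \left(-2 - 0\right) = - 12615 \left(-2 + 0\right) = \left(-12615\right) \left(-2\right) = 25230$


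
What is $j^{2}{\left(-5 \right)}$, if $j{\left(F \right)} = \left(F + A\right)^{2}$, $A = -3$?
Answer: $4096$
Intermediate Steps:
$j{\left(F \right)} = \left(-3 + F\right)^{2}$ ($j{\left(F \right)} = \left(F - 3\right)^{2} = \left(-3 + F\right)^{2}$)
$j^{2}{\left(-5 \right)} = \left(\left(-3 - 5\right)^{2}\right)^{2} = \left(\left(-8\right)^{2}\right)^{2} = 64^{2} = 4096$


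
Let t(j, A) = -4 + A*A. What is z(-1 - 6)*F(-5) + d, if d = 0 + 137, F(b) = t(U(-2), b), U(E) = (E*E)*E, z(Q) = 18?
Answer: 515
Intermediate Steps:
U(E) = E³ (U(E) = E²*E = E³)
t(j, A) = -4 + A²
F(b) = -4 + b²
d = 137
z(-1 - 6)*F(-5) + d = 18*(-4 + (-5)²) + 137 = 18*(-4 + 25) + 137 = 18*21 + 137 = 378 + 137 = 515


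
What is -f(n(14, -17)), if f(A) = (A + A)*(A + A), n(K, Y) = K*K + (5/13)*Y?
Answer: -24265476/169 ≈ -1.4358e+5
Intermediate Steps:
n(K, Y) = K² + 5*Y/13 (n(K, Y) = K² + (5*(1/13))*Y = K² + 5*Y/13)
f(A) = 4*A² (f(A) = (2*A)*(2*A) = 4*A²)
-f(n(14, -17)) = -4*(14² + (5/13)*(-17))² = -4*(196 - 85/13)² = -4*(2463/13)² = -4*6066369/169 = -1*24265476/169 = -24265476/169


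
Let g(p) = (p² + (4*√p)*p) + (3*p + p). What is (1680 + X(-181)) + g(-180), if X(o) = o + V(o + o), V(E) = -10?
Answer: 33169 - 4320*I*√5 ≈ 33169.0 - 9659.8*I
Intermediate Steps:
g(p) = p² + 4*p + 4*p^(3/2) (g(p) = (p² + 4*p^(3/2)) + 4*p = p² + 4*p + 4*p^(3/2))
X(o) = -10 + o (X(o) = o - 10 = -10 + o)
(1680 + X(-181)) + g(-180) = (1680 + (-10 - 181)) + ((-180)² + 4*(-180) + 4*(-180)^(3/2)) = (1680 - 191) + (32400 - 720 + 4*(-1080*I*√5)) = 1489 + (32400 - 720 - 4320*I*√5) = 1489 + (31680 - 4320*I*√5) = 33169 - 4320*I*√5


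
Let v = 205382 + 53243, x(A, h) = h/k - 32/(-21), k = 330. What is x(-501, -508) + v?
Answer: 99570619/385 ≈ 2.5863e+5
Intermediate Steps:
x(A, h) = 32/21 + h/330 (x(A, h) = h/330 - 32/(-21) = h*(1/330) - 32*(-1/21) = h/330 + 32/21 = 32/21 + h/330)
v = 258625
x(-501, -508) + v = (32/21 + (1/330)*(-508)) + 258625 = (32/21 - 254/165) + 258625 = -6/385 + 258625 = 99570619/385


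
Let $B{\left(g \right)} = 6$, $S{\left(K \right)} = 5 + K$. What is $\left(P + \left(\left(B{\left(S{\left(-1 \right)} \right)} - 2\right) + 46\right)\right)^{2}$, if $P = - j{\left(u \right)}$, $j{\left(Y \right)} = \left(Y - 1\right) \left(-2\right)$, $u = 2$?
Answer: $2704$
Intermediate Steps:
$j{\left(Y \right)} = 2 - 2 Y$ ($j{\left(Y \right)} = \left(-1 + Y\right) \left(-2\right) = 2 - 2 Y$)
$P = 2$ ($P = - (2 - 4) = \left(-1\right) \left(-2\right) = 2$)
$\left(P + \left(\left(B{\left(S{\left(-1 \right)} \right)} - 2\right) + 46\right)\right)^{2} = \left(2 + \left(\left(6 - 2\right) + 46\right)\right)^{2} = \left(2 + \left(4 + 46\right)\right)^{2} = \left(2 + 50\right)^{2} = 52^{2} = 2704$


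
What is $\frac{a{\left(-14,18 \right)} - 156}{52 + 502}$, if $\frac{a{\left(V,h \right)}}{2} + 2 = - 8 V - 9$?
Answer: $\frac{23}{277} \approx 0.083032$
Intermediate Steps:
$a{\left(V,h \right)} = -22 - 16 V$ ($a{\left(V,h \right)} = -4 + 2 \left(- 8 V - 9\right) = -4 + 2 \left(-9 - 8 V\right) = -4 - \left(18 + 16 V\right) = -22 - 16 V$)
$\frac{a{\left(-14,18 \right)} - 156}{52 + 502} = \frac{\left(-22 - -224\right) - 156}{52 + 502} = \frac{\left(-22 + 224\right) - 156}{554} = \left(202 - 156\right) \frac{1}{554} = 46 \cdot \frac{1}{554} = \frac{23}{277}$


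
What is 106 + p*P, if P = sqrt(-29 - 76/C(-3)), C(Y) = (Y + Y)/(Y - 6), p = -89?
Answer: 106 - 89*I*sqrt(143) ≈ 106.0 - 1064.3*I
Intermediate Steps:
C(Y) = 2*Y/(-6 + Y) (C(Y) = (2*Y)/(-6 + Y) = 2*Y/(-6 + Y))
P = I*sqrt(143) (P = sqrt(-29 - 76/(2*(-3)/(-6 - 3))) = sqrt(-29 - 76/(2*(-3)/(-9))) = sqrt(-29 - 76/(2*(-3)*(-1/9))) = sqrt(-29 - 76/2/3) = sqrt(-29 - 76*3/2) = sqrt(-29 - 114) = sqrt(-143) = I*sqrt(143) ≈ 11.958*I)
106 + p*P = 106 - 89*I*sqrt(143)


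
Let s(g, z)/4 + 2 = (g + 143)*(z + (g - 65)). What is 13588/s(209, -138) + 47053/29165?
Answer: 39671067/12307630 ≈ 3.2233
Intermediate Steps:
s(g, z) = -8 + 4*(143 + g)*(-65 + g + z) (s(g, z) = -8 + 4*((g + 143)*(z + (g - 65))) = -8 + 4*((143 + g)*(z + (-65 + g))) = -8 + 4*((143 + g)*(-65 + g + z)) = -8 + 4*(143 + g)*(-65 + g + z))
13588/s(209, -138) + 47053/29165 = 13588/(-37188 + 4*209² + 312*209 + 572*(-138) + 4*209*(-138)) + 47053/29165 = 13588/(-37188 + 4*43681 + 65208 - 78936 - 115368) + 47053*(1/29165) = 13588/(-37188 + 174724 + 65208 - 78936 - 115368) + 47053/29165 = 13588/8440 + 47053/29165 = 13588*(1/8440) + 47053/29165 = 3397/2110 + 47053/29165 = 39671067/12307630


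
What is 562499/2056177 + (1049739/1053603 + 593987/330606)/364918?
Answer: 345419280563931095113/1262621461677297841764 ≈ 0.27357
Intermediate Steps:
562499/2056177 + (1049739/1053603 + 593987/330606)/364918 = 562499*(1/2056177) + (1049739*(1/1053603) + 593987*(1/330606))*(1/364918) = 562499/2056177 + (349913/351201 + 593987/330606)*(1/364918) = 562499/2056177 + (108097388555/38703052602)*(1/364918) = 562499/2056177 + 108097388555/14123440549416636 = 345419280563931095113/1262621461677297841764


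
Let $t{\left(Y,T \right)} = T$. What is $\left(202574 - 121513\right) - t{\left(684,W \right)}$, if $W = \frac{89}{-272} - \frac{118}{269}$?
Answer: $\frac{5931127285}{73168} \approx 81062.0$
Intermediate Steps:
$W = - \frac{56037}{73168}$ ($W = 89 \left(- \frac{1}{272}\right) - \frac{118}{269} = - \frac{89}{272} - \frac{118}{269} = - \frac{56037}{73168} \approx -0.76587$)
$\left(202574 - 121513\right) - t{\left(684,W \right)} = \left(202574 - 121513\right) - - \frac{56037}{73168} = \left(202574 - 121513\right) + \frac{56037}{73168} = 81061 + \frac{56037}{73168} = \frac{5931127285}{73168}$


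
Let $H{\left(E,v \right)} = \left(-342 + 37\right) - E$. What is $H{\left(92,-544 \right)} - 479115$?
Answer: $-479512$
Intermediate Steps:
$H{\left(E,v \right)} = -305 - E$
$H{\left(92,-544 \right)} - 479115 = \left(-305 - 92\right) - 479115 = -397 - 479115 = -479512$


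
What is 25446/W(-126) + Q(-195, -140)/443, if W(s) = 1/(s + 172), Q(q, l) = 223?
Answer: 518538811/443 ≈ 1.1705e+6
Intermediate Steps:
W(s) = 1/(172 + s)
25446/W(-126) + Q(-195, -140)/443 = 25446/(1/(172 - 126)) + 223/443 = 25446/(1/46) + 223*(1/443) = 25446/(1/46) + 223/443 = 25446*46 + 223/443 = 1170516 + 223/443 = 518538811/443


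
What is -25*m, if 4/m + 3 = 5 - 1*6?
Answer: 25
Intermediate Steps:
m = -1 (m = 4/(-3 + (5 - 1*6)) = 4/(-3 + (5 - 6)) = 4/(-3 - 1) = 4/(-4) = 4*(-¼) = -1)
-25*m = -25*(-1) = 25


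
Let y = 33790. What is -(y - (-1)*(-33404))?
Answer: -386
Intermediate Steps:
-(y - (-1)*(-33404)) = -(33790 - (-1)*(-33404)) = -(33790 - 1*33404) = -(33790 - 33404) = -1*386 = -386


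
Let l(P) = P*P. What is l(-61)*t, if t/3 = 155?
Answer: 1730265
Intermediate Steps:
l(P) = P²
t = 465 (t = 3*155 = 465)
l(-61)*t = (-61)²*465 = 3721*465 = 1730265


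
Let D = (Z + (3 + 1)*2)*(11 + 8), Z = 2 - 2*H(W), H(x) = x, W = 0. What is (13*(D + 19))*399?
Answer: 1084083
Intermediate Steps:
Z = 2 (Z = 2 - 2*0 = 2 + 0 = 2)
D = 190 (D = (2 + (3 + 1)*2)*(11 + 8) = (2 + 4*2)*19 = (2 + 8)*19 = 10*19 = 190)
(13*(D + 19))*399 = (13*(190 + 19))*399 = (13*209)*399 = 2717*399 = 1084083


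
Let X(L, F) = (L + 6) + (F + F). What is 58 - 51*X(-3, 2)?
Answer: -299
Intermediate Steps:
X(L, F) = 6 + L + 2*F (X(L, F) = (6 + L) + 2*F = 6 + L + 2*F)
58 - 51*X(-3, 2) = 58 - 51*(6 - 3 + 2*2) = 58 - 51*(6 - 3 + 4) = 58 - 51*7 = 58 - 357 = -299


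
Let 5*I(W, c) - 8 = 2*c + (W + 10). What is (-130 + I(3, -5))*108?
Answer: -69012/5 ≈ -13802.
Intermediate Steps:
I(W, c) = 18/5 + W/5 + 2*c/5 (I(W, c) = 8/5 + (2*c + (W + 10))/5 = 8/5 + (2*c + (10 + W))/5 = 8/5 + (10 + W + 2*c)/5 = 8/5 + (2 + W/5 + 2*c/5) = 18/5 + W/5 + 2*c/5)
(-130 + I(3, -5))*108 = (-130 + (18/5 + (1/5)*3 + (2/5)*(-5)))*108 = (-130 + (18/5 + 3/5 - 2))*108 = (-130 + 11/5)*108 = -639/5*108 = -69012/5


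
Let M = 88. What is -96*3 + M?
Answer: -200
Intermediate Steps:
-96*3 + M = -96*3 + 88 = -288 + 88 = -200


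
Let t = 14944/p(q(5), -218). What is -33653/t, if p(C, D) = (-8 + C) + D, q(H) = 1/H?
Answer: 37994237/74720 ≈ 508.49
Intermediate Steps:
p(C, D) = -8 + C + D
t = -74720/1129 (t = 14944/(-8 + 1/5 - 218) = 14944/(-8 + ⅕ - 218) = 14944/(-1129/5) = 14944*(-5/1129) = -74720/1129 ≈ -66.182)
-33653/t = -33653/(-74720/1129) = -33653*(-1129/74720) = 37994237/74720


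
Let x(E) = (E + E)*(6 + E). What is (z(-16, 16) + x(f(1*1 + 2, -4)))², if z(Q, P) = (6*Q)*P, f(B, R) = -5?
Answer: 2390116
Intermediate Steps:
x(E) = 2*E*(6 + E) (x(E) = (2*E)*(6 + E) = 2*E*(6 + E))
z(Q, P) = 6*P*Q
(z(-16, 16) + x(f(1*1 + 2, -4)))² = (6*16*(-16) + 2*(-5)*(6 - 5))² = (-1536 + 2*(-5)*1)² = (-1536 - 10)² = (-1546)² = 2390116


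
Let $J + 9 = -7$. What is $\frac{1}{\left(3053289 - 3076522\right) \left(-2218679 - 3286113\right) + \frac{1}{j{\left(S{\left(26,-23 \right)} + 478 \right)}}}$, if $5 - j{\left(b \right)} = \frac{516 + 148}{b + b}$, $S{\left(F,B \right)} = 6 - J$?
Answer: $\frac{542}{69317915234637} \approx 7.8191 \cdot 10^{-12}$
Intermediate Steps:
$J = -16$ ($J = -9 - 7 = -16$)
$S{\left(F,B \right)} = 22$ ($S{\left(F,B \right)} = 6 - -16 = 6 + 16 = 22$)
$j{\left(b \right)} = 5 - \frac{332}{b}$ ($j{\left(b \right)} = 5 - \frac{516 + 148}{b + b} = 5 - \frac{664}{2 b} = 5 - 664 \frac{1}{2 b} = 5 - \frac{332}{b}$)
$\frac{1}{\left(3053289 - 3076522\right) \left(-2218679 - 3286113\right) + \frac{1}{j{\left(S{\left(26,-23 \right)} + 478 \right)}}} = \frac{1}{\left(3053289 - 3076522\right) \left(-2218679 - 3286113\right) + \frac{1}{5 - \frac{332}{22 + 478}}} = \frac{1}{\left(-23233\right) \left(-5504792\right) + \frac{1}{5 - \frac{332}{500}}} = \frac{1}{127892832536 + \frac{1}{5 - \frac{83}{125}}} = \frac{1}{127892832536 + \frac{1}{\frac{542}{125}}} = \frac{1}{127892832536 + \frac{125}{542}} = \frac{1}{\frac{69317915234637}{542}} = \frac{542}{69317915234637}$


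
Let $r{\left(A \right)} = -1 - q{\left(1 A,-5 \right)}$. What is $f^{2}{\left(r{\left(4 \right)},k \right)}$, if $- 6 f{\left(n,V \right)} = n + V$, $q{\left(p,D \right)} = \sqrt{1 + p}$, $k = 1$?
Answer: $\frac{5}{36} \approx 0.13889$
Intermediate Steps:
$r{\left(A \right)} = -1 - \sqrt{1 + A}$ ($r{\left(A \right)} = -1 - \sqrt{1 + 1 A} = -1 - \sqrt{1 + A}$)
$f{\left(n,V \right)} = - \frac{V}{6} - \frac{n}{6}$ ($f{\left(n,V \right)} = - \frac{n + V}{6} = - \frac{V + n}{6} = - \frac{V}{6} - \frac{n}{6}$)
$f^{2}{\left(r{\left(4 \right)},k \right)} = \left(\left(- \frac{1}{6}\right) 1 - \frac{-1 - \sqrt{1 + 4}}{6}\right)^{2} = \left(- \frac{1}{6} - \frac{-1 - \sqrt{5}}{6}\right)^{2} = \left(- \frac{1}{6} + \left(\frac{1}{6} + \frac{\sqrt{5}}{6}\right)\right)^{2} = \left(\frac{\sqrt{5}}{6}\right)^{2} = \frac{5}{36}$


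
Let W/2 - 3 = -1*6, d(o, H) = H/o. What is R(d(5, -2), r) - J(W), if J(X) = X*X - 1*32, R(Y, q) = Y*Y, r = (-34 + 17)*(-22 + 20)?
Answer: -96/25 ≈ -3.8400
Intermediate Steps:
r = 34 (r = -17*(-2) = 34)
R(Y, q) = Y**2
W = -6 (W = 6 + 2*(-1*6) = 6 + 2*(-6) = 6 - 12 = -6)
J(X) = -32 + X**2 (J(X) = X**2 - 32 = -32 + X**2)
R(d(5, -2), r) - J(W) = (-2/5)**2 - (-32 + (-6)**2) = (-2*1/5)**2 - (-32 + 36) = (-2/5)**2 - 1*4 = 4/25 - 4 = -96/25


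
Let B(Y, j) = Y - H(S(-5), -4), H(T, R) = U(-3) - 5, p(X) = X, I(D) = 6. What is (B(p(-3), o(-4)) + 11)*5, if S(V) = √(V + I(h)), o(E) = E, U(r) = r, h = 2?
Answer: 80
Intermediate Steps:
S(V) = √(6 + V) (S(V) = √(V + 6) = √(6 + V))
H(T, R) = -8 (H(T, R) = -3 - 5 = -8)
B(Y, j) = 8 + Y (B(Y, j) = Y - 1*(-8) = Y + 8 = 8 + Y)
(B(p(-3), o(-4)) + 11)*5 = ((8 - 3) + 11)*5 = (5 + 11)*5 = 16*5 = 80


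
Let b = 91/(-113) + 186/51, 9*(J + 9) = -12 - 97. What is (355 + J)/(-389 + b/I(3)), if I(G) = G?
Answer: -5772605/6709044 ≈ -0.86042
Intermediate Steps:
J = -190/9 (J = -9 + (-12 - 97)/9 = -9 + (⅑)*(-109) = -9 - 109/9 = -190/9 ≈ -21.111)
b = 5459/1921 (b = 91*(-1/113) + 186*(1/51) = -91/113 + 62/17 = 5459/1921 ≈ 2.8417)
(355 + J)/(-389 + b/I(3)) = (355 - 190/9)/(-389 + (5459/1921)/3) = 3005/(9*(-389 + (5459/1921)*(⅓))) = 3005/(9*(-389 + 5459/5763)) = 3005/(9*(-2236348/5763)) = (3005/9)*(-5763/2236348) = -5772605/6709044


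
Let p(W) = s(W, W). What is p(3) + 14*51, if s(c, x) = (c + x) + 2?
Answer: 722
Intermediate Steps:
s(c, x) = 2 + c + x
p(W) = 2 + 2*W (p(W) = 2 + W + W = 2 + 2*W)
p(3) + 14*51 = (2 + 2*3) + 14*51 = (2 + 6) + 714 = 8 + 714 = 722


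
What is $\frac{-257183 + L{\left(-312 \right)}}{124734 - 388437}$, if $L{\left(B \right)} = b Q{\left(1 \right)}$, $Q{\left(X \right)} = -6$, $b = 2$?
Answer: $\frac{257195}{263703} \approx 0.97532$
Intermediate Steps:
$L{\left(B \right)} = -12$ ($L{\left(B \right)} = 2 \left(-6\right) = -12$)
$\frac{-257183 + L{\left(-312 \right)}}{124734 - 388437} = \frac{-257183 - 12}{124734 - 388437} = - \frac{257195}{-263703} = \left(-257195\right) \left(- \frac{1}{263703}\right) = \frac{257195}{263703}$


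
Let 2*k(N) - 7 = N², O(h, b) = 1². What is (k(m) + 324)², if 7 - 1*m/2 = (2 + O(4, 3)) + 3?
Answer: 434281/4 ≈ 1.0857e+5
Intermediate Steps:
O(h, b) = 1
m = 2 (m = 14 - 2*((2 + 1) + 3) = 14 - 2*(3 + 3) = 14 - 2*6 = 14 - 12 = 2)
k(N) = 7/2 + N²/2
(k(m) + 324)² = ((7/2 + (½)*2²) + 324)² = ((7/2 + (½)*4) + 324)² = ((7/2 + 2) + 324)² = (11/2 + 324)² = (659/2)² = 434281/4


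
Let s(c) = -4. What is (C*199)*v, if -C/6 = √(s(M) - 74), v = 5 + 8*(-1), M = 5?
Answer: 3582*I*√78 ≈ 31635.0*I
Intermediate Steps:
v = -3 (v = 5 - 8 = -3)
C = -6*I*√78 (C = -6*√(-4 - 74) = -6*I*√78 ≈ -52.991*I)
(C*199)*v = (-6*I*√78*199)*(-3) = -1194*I*√78*(-3) = 3582*I*√78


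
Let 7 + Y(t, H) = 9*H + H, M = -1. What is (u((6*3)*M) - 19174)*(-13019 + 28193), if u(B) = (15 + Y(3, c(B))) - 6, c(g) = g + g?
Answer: -296378568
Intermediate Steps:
c(g) = 2*g
Y(t, H) = -7 + 10*H (Y(t, H) = -7 + (9*H + H) = -7 + 10*H)
u(B) = 2 + 20*B (u(B) = (15 + (-7 + 10*(2*B))) - 6 = (15 + (-7 + 20*B)) - 6 = (8 + 20*B) - 6 = 2 + 20*B)
(u((6*3)*M) - 19174)*(-13019 + 28193) = ((2 + 20*((6*3)*(-1))) - 19174)*(-13019 + 28193) = ((2 + 20*(18*(-1))) - 19174)*15174 = ((2 + 20*(-18)) - 19174)*15174 = ((2 - 360) - 19174)*15174 = (-358 - 19174)*15174 = -19532*15174 = -296378568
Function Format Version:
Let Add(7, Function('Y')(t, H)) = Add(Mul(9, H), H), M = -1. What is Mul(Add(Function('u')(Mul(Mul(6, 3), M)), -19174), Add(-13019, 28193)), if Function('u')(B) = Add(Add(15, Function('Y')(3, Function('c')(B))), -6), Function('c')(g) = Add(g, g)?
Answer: -296378568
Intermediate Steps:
Function('c')(g) = Mul(2, g)
Function('Y')(t, H) = Add(-7, Mul(10, H)) (Function('Y')(t, H) = Add(-7, Add(Mul(9, H), H)) = Add(-7, Mul(10, H)))
Function('u')(B) = Add(2, Mul(20, B)) (Function('u')(B) = Add(Add(15, Add(-7, Mul(10, Mul(2, B)))), -6) = Add(Add(15, Add(-7, Mul(20, B))), -6) = Add(Add(8, Mul(20, B)), -6) = Add(2, Mul(20, B)))
Mul(Add(Function('u')(Mul(Mul(6, 3), M)), -19174), Add(-13019, 28193)) = Mul(Add(Add(2, Mul(20, Mul(Mul(6, 3), -1))), -19174), Add(-13019, 28193)) = Mul(Add(Add(2, Mul(20, Mul(18, -1))), -19174), 15174) = Mul(Add(Add(2, Mul(20, -18)), -19174), 15174) = Mul(Add(Add(2, -360), -19174), 15174) = Mul(Add(-358, -19174), 15174) = Mul(-19532, 15174) = -296378568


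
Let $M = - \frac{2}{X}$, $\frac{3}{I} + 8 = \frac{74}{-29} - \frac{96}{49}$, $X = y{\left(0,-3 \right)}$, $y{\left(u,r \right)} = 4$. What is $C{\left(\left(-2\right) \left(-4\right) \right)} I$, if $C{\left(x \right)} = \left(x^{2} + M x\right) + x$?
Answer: $- \frac{48314}{2963} \approx -16.306$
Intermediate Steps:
$X = 4$
$I = - \frac{1421}{5926}$ ($I = \frac{3}{-8 + \left(\frac{74}{-29} - \frac{96}{49}\right)} = \frac{3}{-8 + \left(74 \left(- \frac{1}{29}\right) - \frac{96}{49}\right)} = \frac{3}{-8 - \frac{6410}{1421}} = \frac{3}{- \frac{17778}{1421}} = 3 \left(- \frac{1421}{17778}\right) = - \frac{1421}{5926} \approx -0.23979$)
$M = - \frac{1}{2}$ ($M = - \frac{2}{4} = \left(-2\right) \frac{1}{4} = - \frac{1}{2} \approx -0.5$)
$C{\left(x \right)} = x^{2} + \frac{x}{2}$ ($C{\left(x \right)} = \left(x^{2} - \frac{x}{2}\right) + x = x^{2} + \frac{x}{2}$)
$C{\left(\left(-2\right) \left(-4\right) \right)} I = \left(-2\right) \left(-4\right) \left(\frac{1}{2} - -8\right) \left(- \frac{1421}{5926}\right) = 8 \left(\frac{1}{2} + 8\right) \left(- \frac{1421}{5926}\right) = 8 \cdot \frac{17}{2} \left(- \frac{1421}{5926}\right) = 68 \left(- \frac{1421}{5926}\right) = - \frac{48314}{2963}$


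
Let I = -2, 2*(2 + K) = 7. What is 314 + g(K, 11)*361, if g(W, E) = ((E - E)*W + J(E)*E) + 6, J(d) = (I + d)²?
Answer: 324131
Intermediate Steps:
K = 3/2 (K = -2 + (½)*7 = -2 + 7/2 = 3/2 ≈ 1.5000)
J(d) = (-2 + d)²
g(W, E) = 6 + E*(-2 + E)² (g(W, E) = ((E - E)*W + (-2 + E)²*E) + 6 = (0*W + E*(-2 + E)²) + 6 = (0 + E*(-2 + E)²) + 6 = E*(-2 + E)² + 6 = 6 + E*(-2 + E)²)
314 + g(K, 11)*361 = 314 + (6 + 11*(-2 + 11)²)*361 = 314 + (6 + 11*9²)*361 = 314 + (6 + 11*81)*361 = 314 + (6 + 891)*361 = 314 + 897*361 = 314 + 323817 = 324131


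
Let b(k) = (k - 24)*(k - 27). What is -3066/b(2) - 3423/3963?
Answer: -2338868/363275 ≈ -6.4383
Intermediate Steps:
b(k) = (-27 + k)*(-24 + k) (b(k) = (-24 + k)*(-27 + k) = (-27 + k)*(-24 + k))
-3066/b(2) - 3423/3963 = -3066/(648 + 2² - 51*2) - 3423/3963 = -3066/(648 + 4 - 102) - 3423*1/3963 = -3066/550 - 1141/1321 = -3066*1/550 - 1141/1321 = -1533/275 - 1141/1321 = -2338868/363275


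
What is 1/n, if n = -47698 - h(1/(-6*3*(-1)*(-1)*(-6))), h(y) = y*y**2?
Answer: -1259712/60085742977 ≈ -2.0965e-5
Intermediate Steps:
h(y) = y**3
n = -60085742977/1259712 (n = -47698 - (1/(-6*3*(-1)*(-1)*(-6)))**3 = -47698 - (1/(-(-18)*(-1)*(-6)))**3 = -47698 - (1/(-6*3*(-6)))**3 = -47698 - (1/(-18*(-6)))**3 = -47698 - (1/108)**3 = -47698 - 1*1/1259712 = -47698 - 1/1259712 = -60085742977/1259712 ≈ -47698.)
1/n = 1/(-60085742977/1259712) = -1259712/60085742977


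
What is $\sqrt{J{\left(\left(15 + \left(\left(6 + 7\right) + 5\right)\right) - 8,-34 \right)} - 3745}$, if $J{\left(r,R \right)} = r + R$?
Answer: $i \sqrt{3754} \approx 61.27 i$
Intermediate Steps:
$J{\left(r,R \right)} = R + r$
$\sqrt{J{\left(\left(15 + \left(\left(6 + 7\right) + 5\right)\right) - 8,-34 \right)} - 3745} = \sqrt{\left(-34 + \left(\left(15 + \left(\left(6 + 7\right) + 5\right)\right) - 8\right)\right) - 3745} = \sqrt{\left(-34 + \left(\left(15 + \left(13 + 5\right)\right) - 8\right)\right) - 3745} = \sqrt{\left(-34 + \left(\left(15 + 18\right) - 8\right)\right) - 3745} = \sqrt{\left(-34 + \left(33 - 8\right)\right) - 3745} = \sqrt{\left(-34 + 25\right) - 3745} = \sqrt{-9 - 3745} = \sqrt{-3754} = i \sqrt{3754}$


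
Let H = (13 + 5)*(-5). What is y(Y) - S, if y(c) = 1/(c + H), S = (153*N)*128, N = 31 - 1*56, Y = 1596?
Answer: 737337601/1506 ≈ 4.8960e+5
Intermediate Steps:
H = -90 (H = 18*(-5) = -90)
N = -25 (N = 31 - 56 = -25)
S = -489600 (S = (153*(-25))*128 = -3825*128 = -489600)
y(c) = 1/(-90 + c) (y(c) = 1/(c - 90) = 1/(-90 + c))
y(Y) - S = 1/(-90 + 1596) - 1*(-489600) = 1/1506 + 489600 = 737337601/1506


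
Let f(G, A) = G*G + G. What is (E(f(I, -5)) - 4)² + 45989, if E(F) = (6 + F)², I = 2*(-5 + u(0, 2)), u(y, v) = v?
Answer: 1715253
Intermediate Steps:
I = -6 (I = 2*(-5 + 2) = 2*(-3) = -6)
f(G, A) = G + G² (f(G, A) = G² + G = G + G²)
(E(f(I, -5)) - 4)² + 45989 = ((6 - 6*(1 - 6))² - 4)² + 45989 = ((6 - 6*(-5))² - 4)² + 45989 = ((6 + 30)² - 4)² + 45989 = (36² - 4)² + 45989 = (1296 - 4)² + 45989 = 1292² + 45989 = 1669264 + 45989 = 1715253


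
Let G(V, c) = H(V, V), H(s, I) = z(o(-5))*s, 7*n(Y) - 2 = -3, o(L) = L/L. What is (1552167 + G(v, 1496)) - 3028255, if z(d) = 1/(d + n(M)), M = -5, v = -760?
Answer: -4430924/3 ≈ -1.4770e+6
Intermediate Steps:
o(L) = 1
n(Y) = -⅐ (n(Y) = 2/7 + (⅐)*(-3) = 2/7 - 3/7 = -⅐)
z(d) = 1/(-⅐ + d) (z(d) = 1/(d - ⅐) = 1/(-⅐ + d))
H(s, I) = 7*s/6 (H(s, I) = (7/(-1 + 7*1))*s = (7/(-1 + 7))*s = (7/6)*s = (7*(⅙))*s = 7*s/6)
G(V, c) = 7*V/6
(1552167 + G(v, 1496)) - 3028255 = (1552167 + (7/6)*(-760)) - 3028255 = (1552167 - 2660/3) - 3028255 = 4653841/3 - 3028255 = -4430924/3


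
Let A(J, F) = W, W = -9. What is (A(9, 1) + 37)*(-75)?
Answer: -2100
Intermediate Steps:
A(J, F) = -9
(A(9, 1) + 37)*(-75) = (-9 + 37)*(-75) = 28*(-75) = -2100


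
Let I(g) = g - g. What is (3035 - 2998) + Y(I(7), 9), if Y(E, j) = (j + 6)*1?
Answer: 52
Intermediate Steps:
I(g) = 0
Y(E, j) = 6 + j (Y(E, j) = (6 + j)*1 = 6 + j)
(3035 - 2998) + Y(I(7), 9) = (3035 - 2998) + (6 + 9) = 37 + 15 = 52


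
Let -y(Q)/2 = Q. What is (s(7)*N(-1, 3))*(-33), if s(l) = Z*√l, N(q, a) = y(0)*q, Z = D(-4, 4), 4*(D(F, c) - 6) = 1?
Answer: 0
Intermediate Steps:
D(F, c) = 25/4 (D(F, c) = 6 + (¼)*1 = 6 + ¼ = 25/4)
Z = 25/4 ≈ 6.2500
y(Q) = -2*Q
N(q, a) = 0 (N(q, a) = (-2*0)*q = 0*q = 0)
s(l) = 25*√l/4
(s(7)*N(-1, 3))*(-33) = ((25*√7/4)*0)*(-33) = 0*(-33) = 0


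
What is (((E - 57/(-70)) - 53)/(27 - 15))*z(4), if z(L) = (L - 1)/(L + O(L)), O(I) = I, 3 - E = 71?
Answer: -8413/2240 ≈ -3.7558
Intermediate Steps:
E = -68 (E = 3 - 1*71 = 3 - 71 = -68)
z(L) = (-1 + L)/(2*L) (z(L) = (L - 1)/(L + L) = (-1 + L)/((2*L)) = (-1 + L)*(1/(2*L)) = (-1 + L)/(2*L))
(((E - 57/(-70)) - 53)/(27 - 15))*z(4) = (((-68 - 57/(-70)) - 53)/(27 - 15))*((½)*(-1 + 4)/4) = (((-68 - 57*(-1/70)) - 53)/12)*((½)*(¼)*3) = (((-68 + 57/70) - 53)/12)*(3/8) = ((-4703/70 - 53)/12)*(3/8) = ((1/12)*(-8413/70))*(3/8) = -8413/840*3/8 = -8413/2240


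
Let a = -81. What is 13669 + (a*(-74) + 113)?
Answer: 19776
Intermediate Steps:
13669 + (a*(-74) + 113) = 13669 + (-81*(-74) + 113) = 13669 + (5994 + 113) = 13669 + 6107 = 19776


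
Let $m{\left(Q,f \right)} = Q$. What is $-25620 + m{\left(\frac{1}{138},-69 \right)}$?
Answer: $- \frac{3535559}{138} \approx -25620.0$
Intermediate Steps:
$-25620 + m{\left(\frac{1}{138},-69 \right)} = -25620 + \frac{1}{138} = - \frac{3535559}{138}$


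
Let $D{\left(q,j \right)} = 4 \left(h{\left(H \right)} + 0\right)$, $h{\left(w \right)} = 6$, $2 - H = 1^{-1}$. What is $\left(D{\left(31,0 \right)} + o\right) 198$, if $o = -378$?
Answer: $-70092$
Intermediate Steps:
$H = 1$ ($H = 2 - 1^{-1} = 2 - 1 = 1$)
$D{\left(q,j \right)} = 24$ ($D{\left(q,j \right)} = 4 \left(6 + 0\right) = 4 \cdot 6 = 24$)
$\left(D{\left(31,0 \right)} + o\right) 198 = \left(24 - 378\right) 198 = \left(-354\right) 198 = -70092$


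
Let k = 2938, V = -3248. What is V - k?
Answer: -6186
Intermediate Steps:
V - k = -3248 - 1*2938 = -3248 - 2938 = -6186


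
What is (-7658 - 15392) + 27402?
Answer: 4352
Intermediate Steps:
(-7658 - 15392) + 27402 = -23050 + 27402 = 4352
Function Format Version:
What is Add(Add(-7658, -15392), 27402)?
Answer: 4352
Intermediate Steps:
Add(Add(-7658, -15392), 27402) = Add(-23050, 27402) = 4352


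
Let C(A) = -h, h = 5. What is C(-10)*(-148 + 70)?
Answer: 390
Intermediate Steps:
C(A) = -5 (C(A) = -1*5 = -5)
C(-10)*(-148 + 70) = -5*(-148 + 70) = -5*(-78) = 390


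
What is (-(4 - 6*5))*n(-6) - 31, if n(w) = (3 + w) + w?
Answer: -265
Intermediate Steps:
n(w) = 3 + 2*w
(-(4 - 6*5))*n(-6) - 31 = (-(4 - 6*5))*(3 + 2*(-6)) - 31 = (-(4 - 30))*(3 - 12) - 31 = -1*(-26)*(-9) - 31 = 26*(-9) - 31 = -234 - 31 = -265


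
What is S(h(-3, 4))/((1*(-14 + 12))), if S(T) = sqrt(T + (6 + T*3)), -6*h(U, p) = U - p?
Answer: -2*sqrt(6)/3 ≈ -1.6330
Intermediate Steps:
h(U, p) = -U/6 + p/6 (h(U, p) = -(U - p)/6 = -U/6 + p/6)
S(T) = sqrt(6 + 4*T) (S(T) = sqrt(T + (6 + 3*T)) = sqrt(6 + 4*T))
S(h(-3, 4))/((1*(-14 + 12))) = sqrt(6 + 4*(-1/6*(-3) + (1/6)*4))/((1*(-14 + 12))) = sqrt(6 + 4*(1/2 + 2/3))/((1*(-2))) = sqrt(6 + 4*(7/6))/(-2) = sqrt(6 + 14/3)*(-1/2) = sqrt(32/3)*(-1/2) = (4*sqrt(6)/3)*(-1/2) = -2*sqrt(6)/3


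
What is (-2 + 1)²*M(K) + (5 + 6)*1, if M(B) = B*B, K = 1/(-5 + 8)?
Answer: 100/9 ≈ 11.111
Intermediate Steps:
K = ⅓ (K = 1/3 = ⅓ ≈ 0.33333)
M(B) = B²
(-2 + 1)²*M(K) + (5 + 6)*1 = (-2 + 1)²*(⅓)² + (5 + 6)*1 = (-1)²*(⅑) + 11*1 = 1*(⅑) + 11 = ⅑ + 11 = 100/9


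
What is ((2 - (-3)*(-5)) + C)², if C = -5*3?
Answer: 784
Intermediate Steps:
C = -15
((2 - (-3)*(-5)) + C)² = ((2 - (-3)*(-5)) - 15)² = ((2 - 1*15) - 15)² = ((2 - 15) - 15)² = (-13 - 15)² = (-28)² = 784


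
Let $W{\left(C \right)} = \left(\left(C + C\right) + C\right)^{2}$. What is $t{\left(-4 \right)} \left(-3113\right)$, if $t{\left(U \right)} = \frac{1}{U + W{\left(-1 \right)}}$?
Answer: $- \frac{3113}{5} \approx -622.6$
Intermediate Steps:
$W{\left(C \right)} = 9 C^{2}$ ($W{\left(C \right)} = \left(2 C + C\right)^{2} = \left(3 C\right)^{2} = 9 C^{2}$)
$t{\left(U \right)} = \frac{1}{9 + U}$ ($t{\left(U \right)} = \frac{1}{U + 9 \left(-1\right)^{2}} = \frac{1}{U + 9 \cdot 1} = \frac{1}{U + 9} = \frac{1}{9 + U}$)
$t{\left(-4 \right)} \left(-3113\right) = \frac{1}{9 - 4} \left(-3113\right) = \frac{1}{5} \left(-3113\right) = - \frac{3113}{5}$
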